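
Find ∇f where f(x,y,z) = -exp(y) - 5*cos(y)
(0, -exp(y) + 5*sin(y), 0)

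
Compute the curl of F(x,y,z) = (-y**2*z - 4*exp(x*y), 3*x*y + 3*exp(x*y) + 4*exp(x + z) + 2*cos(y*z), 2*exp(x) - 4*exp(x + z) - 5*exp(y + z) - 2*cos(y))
(2*y*sin(y*z) - 4*exp(x + z) - 5*exp(y + z) + 2*sin(y), -y**2 - 2*exp(x) + 4*exp(x + z), 4*x*exp(x*y) + 2*y*z + 3*y*exp(x*y) + 3*y + 4*exp(x + z))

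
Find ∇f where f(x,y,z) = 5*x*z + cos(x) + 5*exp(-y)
(5*z - sin(x), -5*exp(-y), 5*x)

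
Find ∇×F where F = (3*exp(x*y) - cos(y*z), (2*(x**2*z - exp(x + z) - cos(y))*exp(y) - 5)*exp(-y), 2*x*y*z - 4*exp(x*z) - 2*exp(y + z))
(-2*x**2 + 2*x*z + 2*exp(x + z) - 2*exp(y + z), -2*y*z + y*sin(y*z) + 4*z*exp(x*z), 4*x*z - 3*x*exp(x*y) - z*sin(y*z) - 2*exp(x + z))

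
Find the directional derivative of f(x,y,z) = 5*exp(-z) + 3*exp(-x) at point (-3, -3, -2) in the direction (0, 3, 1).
-sqrt(10)*exp(2)/2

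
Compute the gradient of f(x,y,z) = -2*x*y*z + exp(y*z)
(-2*y*z, z*(-2*x + exp(y*z)), y*(-2*x + exp(y*z)))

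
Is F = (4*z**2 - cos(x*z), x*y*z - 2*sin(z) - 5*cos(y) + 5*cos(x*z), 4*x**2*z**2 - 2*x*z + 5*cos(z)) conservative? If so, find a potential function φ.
No, ∇×F = (-x*y + 5*x*sin(x*z) + 2*cos(z), -8*x*z**2 + x*sin(x*z) + 10*z, z*(y - 5*sin(x*z))) ≠ 0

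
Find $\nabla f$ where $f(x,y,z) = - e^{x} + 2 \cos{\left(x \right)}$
(-exp(x) - 2*sin(x), 0, 0)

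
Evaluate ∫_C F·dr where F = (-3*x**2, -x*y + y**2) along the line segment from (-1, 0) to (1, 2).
0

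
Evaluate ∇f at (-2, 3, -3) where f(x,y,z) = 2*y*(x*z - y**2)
(-18, -42, -12)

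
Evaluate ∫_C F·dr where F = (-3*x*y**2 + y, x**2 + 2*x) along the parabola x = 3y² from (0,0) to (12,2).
-2432/5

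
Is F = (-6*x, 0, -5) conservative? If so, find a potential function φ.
Yes, F is conservative. φ = -3*x**2 - 5*z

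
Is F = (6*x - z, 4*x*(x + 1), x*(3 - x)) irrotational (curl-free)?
No, ∇×F = (0, 2*x - 4, 8*x + 4)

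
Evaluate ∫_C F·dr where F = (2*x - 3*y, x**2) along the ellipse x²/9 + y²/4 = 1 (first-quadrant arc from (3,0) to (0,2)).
3 + 9*pi/2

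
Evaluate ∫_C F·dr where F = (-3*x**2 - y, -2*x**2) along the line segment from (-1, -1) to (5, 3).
-188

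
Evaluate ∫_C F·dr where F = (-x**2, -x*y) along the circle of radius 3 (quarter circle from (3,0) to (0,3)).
0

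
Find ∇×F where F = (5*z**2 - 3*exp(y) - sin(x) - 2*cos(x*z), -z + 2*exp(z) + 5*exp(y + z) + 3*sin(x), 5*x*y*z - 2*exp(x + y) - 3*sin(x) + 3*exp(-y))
(((5*x*z - 2*exp(z) - 2*exp(x + y) - 5*exp(y + z) + 1)*exp(y) - 3)*exp(-y), 2*x*sin(x*z) - 5*y*z + 10*z + 2*exp(x + y) + 3*cos(x), 3*exp(y) + 3*cos(x))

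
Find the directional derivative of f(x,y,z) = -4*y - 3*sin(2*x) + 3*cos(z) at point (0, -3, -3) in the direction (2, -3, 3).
9*sqrt(22)*sin(3)/22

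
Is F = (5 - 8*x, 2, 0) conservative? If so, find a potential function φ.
Yes, F is conservative. φ = -4*x**2 + 5*x + 2*y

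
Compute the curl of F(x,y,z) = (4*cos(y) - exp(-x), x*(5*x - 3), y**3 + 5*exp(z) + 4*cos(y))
(3*y**2 - 4*sin(y), 0, 10*x + 4*sin(y) - 3)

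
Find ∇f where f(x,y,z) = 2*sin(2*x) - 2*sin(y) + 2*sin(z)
(4*cos(2*x), -2*cos(y), 2*cos(z))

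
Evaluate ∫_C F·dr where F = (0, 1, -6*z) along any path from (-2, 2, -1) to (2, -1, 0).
0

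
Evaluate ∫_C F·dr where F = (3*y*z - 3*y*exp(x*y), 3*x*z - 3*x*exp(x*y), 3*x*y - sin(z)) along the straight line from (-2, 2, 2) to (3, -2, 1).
-3*exp(-6) + 3*exp(-4) - cos(2) + cos(1) + 6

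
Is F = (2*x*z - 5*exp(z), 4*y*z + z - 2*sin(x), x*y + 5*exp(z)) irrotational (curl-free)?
No, ∇×F = (x - 4*y - 1, 2*x - y - 5*exp(z), -2*cos(x))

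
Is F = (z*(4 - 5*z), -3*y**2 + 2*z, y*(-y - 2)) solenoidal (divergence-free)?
No, ∇·F = -6*y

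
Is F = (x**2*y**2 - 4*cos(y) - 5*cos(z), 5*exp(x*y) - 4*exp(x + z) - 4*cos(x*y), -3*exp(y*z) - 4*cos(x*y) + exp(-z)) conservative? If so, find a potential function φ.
No, ∇×F = (4*x*sin(x*y) - 3*z*exp(y*z) + 4*exp(x + z), -4*y*sin(x*y) + 5*sin(z), -2*x**2*y + 5*y*exp(x*y) + 4*y*sin(x*y) - 4*exp(x + z) - 4*sin(y)) ≠ 0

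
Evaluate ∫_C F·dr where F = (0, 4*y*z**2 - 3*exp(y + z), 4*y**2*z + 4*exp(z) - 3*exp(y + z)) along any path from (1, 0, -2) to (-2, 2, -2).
3*exp(-2) + 29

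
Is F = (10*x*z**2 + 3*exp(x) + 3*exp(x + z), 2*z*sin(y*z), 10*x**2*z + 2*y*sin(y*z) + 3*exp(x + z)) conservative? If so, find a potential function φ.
Yes, F is conservative. φ = 5*x**2*z**2 + 3*exp(x) + 3*exp(x + z) - 2*cos(y*z)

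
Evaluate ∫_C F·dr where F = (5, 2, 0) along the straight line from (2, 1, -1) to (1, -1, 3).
-9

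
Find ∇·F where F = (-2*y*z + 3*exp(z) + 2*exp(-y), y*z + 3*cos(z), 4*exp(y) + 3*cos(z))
z - 3*sin(z)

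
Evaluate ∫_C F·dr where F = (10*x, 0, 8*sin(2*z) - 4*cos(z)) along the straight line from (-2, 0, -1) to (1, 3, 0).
-19 - 4*sin(1) + 4*cos(2)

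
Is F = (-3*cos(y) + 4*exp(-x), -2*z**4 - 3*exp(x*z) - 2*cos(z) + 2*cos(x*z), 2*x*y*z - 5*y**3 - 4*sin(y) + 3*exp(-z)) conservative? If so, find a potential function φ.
No, ∇×F = (2*x*z + 3*x*exp(x*z) + 2*x*sin(x*z) - 15*y**2 + 8*z**3 - 2*sin(z) - 4*cos(y), -2*y*z, -3*z*exp(x*z) - 2*z*sin(x*z) - 3*sin(y)) ≠ 0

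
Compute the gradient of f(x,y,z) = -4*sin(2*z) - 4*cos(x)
(4*sin(x), 0, -8*cos(2*z))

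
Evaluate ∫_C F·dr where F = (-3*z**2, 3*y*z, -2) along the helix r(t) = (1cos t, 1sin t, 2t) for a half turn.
-48 - 11*pi/2 + 12*pi**2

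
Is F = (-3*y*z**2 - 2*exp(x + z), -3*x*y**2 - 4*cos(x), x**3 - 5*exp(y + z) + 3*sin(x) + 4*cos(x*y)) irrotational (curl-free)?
No, ∇×F = (-4*x*sin(x*y) - 5*exp(y + z), -3*x**2 - 6*y*z + 4*y*sin(x*y) - 2*exp(x + z) - 3*cos(x), -3*y**2 + 3*z**2 + 4*sin(x))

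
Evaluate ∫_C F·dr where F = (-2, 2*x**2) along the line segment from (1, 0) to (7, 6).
216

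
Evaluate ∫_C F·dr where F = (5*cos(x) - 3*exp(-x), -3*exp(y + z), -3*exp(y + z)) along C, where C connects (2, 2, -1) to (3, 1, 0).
-5*sin(2) - 3*exp(-2) + 3*exp(-3) + 5*sin(3)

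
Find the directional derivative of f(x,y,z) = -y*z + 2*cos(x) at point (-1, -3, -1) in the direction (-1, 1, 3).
2*sqrt(11)*(5 - sin(1))/11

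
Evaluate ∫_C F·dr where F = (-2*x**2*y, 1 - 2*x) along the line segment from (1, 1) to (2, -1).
5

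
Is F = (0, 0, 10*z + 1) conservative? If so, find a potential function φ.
Yes, F is conservative. φ = z*(5*z + 1)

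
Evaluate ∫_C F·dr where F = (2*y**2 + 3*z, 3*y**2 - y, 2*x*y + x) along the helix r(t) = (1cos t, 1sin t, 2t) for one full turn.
12*pi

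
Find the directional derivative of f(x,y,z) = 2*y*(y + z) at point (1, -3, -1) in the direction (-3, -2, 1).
11*sqrt(14)/7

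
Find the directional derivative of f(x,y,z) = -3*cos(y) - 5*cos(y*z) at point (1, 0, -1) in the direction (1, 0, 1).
0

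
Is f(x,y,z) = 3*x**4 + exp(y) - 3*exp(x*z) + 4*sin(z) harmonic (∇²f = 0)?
No, ∇²f = -3*x**2*exp(x*z) + 36*x**2 - 3*z**2*exp(x*z) + exp(y) - 4*sin(z)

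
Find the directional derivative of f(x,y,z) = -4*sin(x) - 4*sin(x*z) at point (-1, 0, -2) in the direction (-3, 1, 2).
2*sqrt(14)*(3*cos(1) - 4*cos(2))/7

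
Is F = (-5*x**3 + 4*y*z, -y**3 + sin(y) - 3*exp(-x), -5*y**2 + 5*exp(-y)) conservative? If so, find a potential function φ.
No, ∇×F = (-10*y - 5*exp(-y), 4*y, -4*z + 3*exp(-x)) ≠ 0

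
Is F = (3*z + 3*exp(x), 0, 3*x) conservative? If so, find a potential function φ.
Yes, F is conservative. φ = 3*x*z + 3*exp(x)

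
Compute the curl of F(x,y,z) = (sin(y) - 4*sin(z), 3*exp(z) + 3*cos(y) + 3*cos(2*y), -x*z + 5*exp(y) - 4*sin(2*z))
(5*exp(y) - 3*exp(z), z - 4*cos(z), -cos(y))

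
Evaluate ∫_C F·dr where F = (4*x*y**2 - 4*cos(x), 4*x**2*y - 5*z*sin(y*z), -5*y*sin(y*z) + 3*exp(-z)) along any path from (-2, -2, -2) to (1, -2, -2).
-24 - 4*sin(2) - 4*sin(1)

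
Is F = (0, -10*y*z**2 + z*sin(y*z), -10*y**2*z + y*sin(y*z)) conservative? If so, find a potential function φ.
Yes, F is conservative. φ = -5*y**2*z**2 - cos(y*z)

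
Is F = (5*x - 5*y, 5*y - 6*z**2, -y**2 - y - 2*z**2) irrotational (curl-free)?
No, ∇×F = (-2*y + 12*z - 1, 0, 5)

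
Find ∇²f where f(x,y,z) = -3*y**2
-6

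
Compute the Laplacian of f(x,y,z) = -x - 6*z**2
-12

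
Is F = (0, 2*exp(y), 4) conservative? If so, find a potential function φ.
Yes, F is conservative. φ = 4*z + 2*exp(y)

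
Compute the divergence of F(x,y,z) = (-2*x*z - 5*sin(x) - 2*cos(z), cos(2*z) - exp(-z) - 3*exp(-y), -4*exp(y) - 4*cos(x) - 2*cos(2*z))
-2*z + 4*sin(2*z) - 5*cos(x) + 3*exp(-y)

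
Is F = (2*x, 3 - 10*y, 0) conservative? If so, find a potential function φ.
Yes, F is conservative. φ = x**2 - 5*y**2 + 3*y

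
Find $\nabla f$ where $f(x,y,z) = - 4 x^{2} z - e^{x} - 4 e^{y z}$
(-8*x*z - exp(x), -4*z*exp(y*z), -4*x**2 - 4*y*exp(y*z))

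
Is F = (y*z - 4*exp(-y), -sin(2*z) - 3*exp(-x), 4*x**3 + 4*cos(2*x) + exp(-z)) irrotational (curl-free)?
No, ∇×F = (2*cos(2*z), -12*x**2 + y + 8*sin(2*x), -z - 4*exp(-y) + 3*exp(-x))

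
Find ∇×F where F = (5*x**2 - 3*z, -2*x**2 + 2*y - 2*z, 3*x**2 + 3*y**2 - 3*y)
(6*y - 1, -6*x - 3, -4*x)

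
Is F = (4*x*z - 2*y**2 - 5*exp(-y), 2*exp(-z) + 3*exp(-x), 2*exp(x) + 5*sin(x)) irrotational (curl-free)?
No, ∇×F = (2*exp(-z), 4*x - 2*exp(x) - 5*cos(x), 4*y - 5*exp(-y) - 3*exp(-x))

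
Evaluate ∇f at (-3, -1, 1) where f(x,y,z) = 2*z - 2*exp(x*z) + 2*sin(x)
(2*cos(3) - 2*exp(-3), 0, 6*exp(-3) + 2)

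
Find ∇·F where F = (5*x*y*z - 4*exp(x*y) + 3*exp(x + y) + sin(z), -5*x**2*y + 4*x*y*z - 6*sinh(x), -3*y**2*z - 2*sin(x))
-5*x**2 + 4*x*z - 3*y**2 + 5*y*z - 4*y*exp(x*y) + 3*exp(x + y)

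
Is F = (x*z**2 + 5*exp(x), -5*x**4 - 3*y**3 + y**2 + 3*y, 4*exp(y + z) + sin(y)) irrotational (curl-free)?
No, ∇×F = (4*exp(y + z) + cos(y), 2*x*z, -20*x**3)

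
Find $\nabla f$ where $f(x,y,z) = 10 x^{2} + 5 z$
(20*x, 0, 5)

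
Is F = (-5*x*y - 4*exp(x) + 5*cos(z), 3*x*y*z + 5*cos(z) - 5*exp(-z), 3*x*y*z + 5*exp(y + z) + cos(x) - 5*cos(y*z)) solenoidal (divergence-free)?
No, ∇·F = 3*x*y + 3*x*z + 5*y*sin(y*z) - 5*y - 4*exp(x) + 5*exp(y + z)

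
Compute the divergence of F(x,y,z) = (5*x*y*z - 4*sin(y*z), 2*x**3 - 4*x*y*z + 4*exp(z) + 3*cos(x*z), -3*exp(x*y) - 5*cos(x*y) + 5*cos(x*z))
-4*x*z - 5*x*sin(x*z) + 5*y*z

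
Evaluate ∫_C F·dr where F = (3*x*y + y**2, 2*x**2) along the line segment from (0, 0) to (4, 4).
128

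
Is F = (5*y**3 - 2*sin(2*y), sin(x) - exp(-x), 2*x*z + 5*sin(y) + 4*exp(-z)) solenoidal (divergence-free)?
No, ∇·F = 2*x - 4*exp(-z)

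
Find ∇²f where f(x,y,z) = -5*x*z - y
0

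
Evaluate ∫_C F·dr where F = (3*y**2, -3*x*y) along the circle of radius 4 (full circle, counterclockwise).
0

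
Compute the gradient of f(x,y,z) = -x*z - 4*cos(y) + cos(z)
(-z, 4*sin(y), -x - sin(z))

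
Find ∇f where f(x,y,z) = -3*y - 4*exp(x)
(-4*exp(x), -3, 0)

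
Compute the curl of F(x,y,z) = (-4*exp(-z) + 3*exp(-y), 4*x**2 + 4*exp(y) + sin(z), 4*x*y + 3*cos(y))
(4*x - 3*sin(y) - cos(z), -4*y + 4*exp(-z), 8*x + 3*exp(-y))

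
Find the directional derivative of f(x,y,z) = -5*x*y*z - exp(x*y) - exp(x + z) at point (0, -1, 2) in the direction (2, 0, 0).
11 - exp(2)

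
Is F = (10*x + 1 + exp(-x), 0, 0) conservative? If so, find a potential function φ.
Yes, F is conservative. φ = 5*x**2 + x - exp(-x)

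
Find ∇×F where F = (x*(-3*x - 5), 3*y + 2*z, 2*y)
(0, 0, 0)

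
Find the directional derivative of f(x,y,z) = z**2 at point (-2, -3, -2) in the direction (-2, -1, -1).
2*sqrt(6)/3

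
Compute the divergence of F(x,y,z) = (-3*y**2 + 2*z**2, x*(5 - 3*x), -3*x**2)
0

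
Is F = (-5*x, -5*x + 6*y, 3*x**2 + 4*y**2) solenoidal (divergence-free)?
No, ∇·F = 1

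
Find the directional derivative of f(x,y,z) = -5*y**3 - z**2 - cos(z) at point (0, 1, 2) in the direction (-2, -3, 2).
sqrt(17)*(2*sin(2) + 37)/17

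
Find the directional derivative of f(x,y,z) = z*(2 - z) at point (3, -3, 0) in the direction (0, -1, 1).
sqrt(2)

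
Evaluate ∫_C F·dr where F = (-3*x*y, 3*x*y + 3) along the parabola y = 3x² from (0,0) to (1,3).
351/20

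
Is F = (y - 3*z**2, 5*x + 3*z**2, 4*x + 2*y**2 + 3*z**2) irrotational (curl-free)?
No, ∇×F = (4*y - 6*z, -6*z - 4, 4)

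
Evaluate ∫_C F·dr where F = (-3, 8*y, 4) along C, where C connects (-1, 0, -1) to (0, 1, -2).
-3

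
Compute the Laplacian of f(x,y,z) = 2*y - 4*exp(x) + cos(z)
-4*exp(x) - cos(z)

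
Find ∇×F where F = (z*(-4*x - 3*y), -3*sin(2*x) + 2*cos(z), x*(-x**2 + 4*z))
(2*sin(z), 3*x**2 - 4*x - 3*y - 4*z, 3*z - 6*cos(2*x))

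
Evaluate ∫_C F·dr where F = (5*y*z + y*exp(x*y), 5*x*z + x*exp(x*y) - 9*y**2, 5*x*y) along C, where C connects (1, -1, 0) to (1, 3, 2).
-54 - exp(-1) + exp(3)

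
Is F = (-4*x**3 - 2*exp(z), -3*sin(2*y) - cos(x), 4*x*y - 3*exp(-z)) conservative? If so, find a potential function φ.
No, ∇×F = (4*x, -4*y - 2*exp(z), sin(x)) ≠ 0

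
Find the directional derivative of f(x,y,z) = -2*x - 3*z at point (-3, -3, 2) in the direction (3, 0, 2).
-12*sqrt(13)/13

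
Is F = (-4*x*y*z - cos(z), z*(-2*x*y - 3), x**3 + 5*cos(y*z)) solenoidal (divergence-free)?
No, ∇·F = -2*x*z - 4*y*z - 5*y*sin(y*z)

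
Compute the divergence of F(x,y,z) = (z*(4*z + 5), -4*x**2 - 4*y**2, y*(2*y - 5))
-8*y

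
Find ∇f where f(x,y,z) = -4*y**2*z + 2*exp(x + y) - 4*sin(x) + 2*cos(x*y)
(-2*y*sin(x*y) + 2*exp(x + y) - 4*cos(x), -2*x*sin(x*y) - 8*y*z + 2*exp(x + y), -4*y**2)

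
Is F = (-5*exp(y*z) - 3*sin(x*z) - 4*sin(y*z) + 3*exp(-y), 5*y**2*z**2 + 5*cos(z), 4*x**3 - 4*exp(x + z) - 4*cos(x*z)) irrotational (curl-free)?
No, ∇×F = (-10*y**2*z + 5*sin(z), -12*x**2 - 3*x*cos(x*z) - 5*y*exp(y*z) - 4*y*cos(y*z) - 4*z*sin(x*z) + 4*exp(x + z), 5*z*exp(y*z) + 4*z*cos(y*z) + 3*exp(-y))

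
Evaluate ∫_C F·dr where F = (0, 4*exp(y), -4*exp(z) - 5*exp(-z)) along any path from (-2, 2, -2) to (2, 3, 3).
(-9*exp(5) + 5 + 4*E)*exp(-3)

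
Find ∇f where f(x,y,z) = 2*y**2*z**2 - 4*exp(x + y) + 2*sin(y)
(-4*exp(x + y), 4*y*z**2 - 4*exp(x + y) + 2*cos(y), 4*y**2*z)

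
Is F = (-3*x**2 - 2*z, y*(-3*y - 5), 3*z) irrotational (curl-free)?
No, ∇×F = (0, -2, 0)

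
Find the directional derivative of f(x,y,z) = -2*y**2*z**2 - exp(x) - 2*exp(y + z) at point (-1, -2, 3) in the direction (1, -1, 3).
sqrt(11)*(4*E*(-54 - E) - 1)*exp(-1)/11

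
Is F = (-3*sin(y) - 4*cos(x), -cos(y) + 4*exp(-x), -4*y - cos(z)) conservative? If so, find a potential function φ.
No, ∇×F = (-4, 0, 3*cos(y) - 4*exp(-x)) ≠ 0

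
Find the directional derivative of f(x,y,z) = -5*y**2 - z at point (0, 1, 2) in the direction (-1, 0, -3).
3*sqrt(10)/10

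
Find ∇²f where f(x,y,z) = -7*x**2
-14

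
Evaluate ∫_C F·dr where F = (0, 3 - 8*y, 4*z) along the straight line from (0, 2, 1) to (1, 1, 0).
7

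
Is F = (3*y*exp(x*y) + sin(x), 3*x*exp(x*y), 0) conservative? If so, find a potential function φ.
Yes, F is conservative. φ = 3*exp(x*y) - cos(x)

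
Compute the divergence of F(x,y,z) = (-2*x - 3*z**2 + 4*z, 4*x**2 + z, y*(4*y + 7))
-2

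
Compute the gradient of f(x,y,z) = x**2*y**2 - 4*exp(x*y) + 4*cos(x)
(2*x*y**2 - 4*y*exp(x*y) - 4*sin(x), 2*x*(x*y - 2*exp(x*y)), 0)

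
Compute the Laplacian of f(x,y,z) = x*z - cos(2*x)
4*cos(2*x)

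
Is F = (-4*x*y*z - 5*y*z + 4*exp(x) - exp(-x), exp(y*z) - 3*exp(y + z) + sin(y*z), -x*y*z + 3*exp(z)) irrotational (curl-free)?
No, ∇×F = (-x*z - y*exp(y*z) - y*cos(y*z) + 3*exp(y + z), y*(-4*x + z - 5), z*(4*x + 5))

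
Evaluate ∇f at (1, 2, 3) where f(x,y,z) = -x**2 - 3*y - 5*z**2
(-2, -3, -30)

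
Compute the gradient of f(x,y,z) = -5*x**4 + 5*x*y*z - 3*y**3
(-20*x**3 + 5*y*z, 5*x*z - 9*y**2, 5*x*y)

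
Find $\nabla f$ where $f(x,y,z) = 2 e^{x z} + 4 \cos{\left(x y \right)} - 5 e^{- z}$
(-4*y*sin(x*y) + 2*z*exp(x*z), -4*x*sin(x*y), 2*x*exp(x*z) + 5*exp(-z))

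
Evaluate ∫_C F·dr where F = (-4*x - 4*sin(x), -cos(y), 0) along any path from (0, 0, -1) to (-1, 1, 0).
-6 - sin(1) + 4*cos(1)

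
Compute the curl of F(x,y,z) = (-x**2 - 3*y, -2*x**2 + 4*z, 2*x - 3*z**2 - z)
(-4, -2, 3 - 4*x)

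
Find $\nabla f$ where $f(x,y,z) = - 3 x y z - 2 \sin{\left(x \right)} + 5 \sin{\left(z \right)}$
(-3*y*z - 2*cos(x), -3*x*z, -3*x*y + 5*cos(z))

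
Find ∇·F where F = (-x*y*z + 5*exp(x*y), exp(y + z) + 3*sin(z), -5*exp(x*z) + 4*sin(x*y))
-5*x*exp(x*z) - y*z + 5*y*exp(x*y) + exp(y + z)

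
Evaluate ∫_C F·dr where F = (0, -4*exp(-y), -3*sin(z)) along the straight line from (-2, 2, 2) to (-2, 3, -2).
4*(1 - E)*exp(-3)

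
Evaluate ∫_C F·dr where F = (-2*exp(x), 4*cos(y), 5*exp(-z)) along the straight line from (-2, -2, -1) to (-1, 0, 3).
-2*exp(-1) - 5*exp(-3) + 2*exp(-2) + 4*sin(2) + 5*E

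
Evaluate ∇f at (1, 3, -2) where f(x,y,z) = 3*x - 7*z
(3, 0, -7)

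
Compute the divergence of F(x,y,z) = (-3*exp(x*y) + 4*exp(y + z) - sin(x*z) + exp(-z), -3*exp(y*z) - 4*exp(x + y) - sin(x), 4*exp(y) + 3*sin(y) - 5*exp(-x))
-3*y*exp(x*y) - 3*z*exp(y*z) - z*cos(x*z) - 4*exp(x + y)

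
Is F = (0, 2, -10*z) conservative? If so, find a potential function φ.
Yes, F is conservative. φ = 2*y - 5*z**2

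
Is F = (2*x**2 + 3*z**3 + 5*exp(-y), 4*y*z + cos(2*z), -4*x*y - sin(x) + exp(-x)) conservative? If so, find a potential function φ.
No, ∇×F = (-4*x - 4*y + 2*sin(2*z), 4*y + 9*z**2 + cos(x) + exp(-x), 5*exp(-y)) ≠ 0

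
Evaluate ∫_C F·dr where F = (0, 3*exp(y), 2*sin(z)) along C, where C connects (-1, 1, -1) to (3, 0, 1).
3 - 3*E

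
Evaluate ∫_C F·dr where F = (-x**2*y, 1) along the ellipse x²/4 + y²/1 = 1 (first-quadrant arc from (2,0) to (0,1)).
1 + pi/2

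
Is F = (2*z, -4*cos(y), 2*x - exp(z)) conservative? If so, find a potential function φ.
Yes, F is conservative. φ = 2*x*z - exp(z) - 4*sin(y)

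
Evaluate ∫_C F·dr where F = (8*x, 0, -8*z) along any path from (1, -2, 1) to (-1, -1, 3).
-32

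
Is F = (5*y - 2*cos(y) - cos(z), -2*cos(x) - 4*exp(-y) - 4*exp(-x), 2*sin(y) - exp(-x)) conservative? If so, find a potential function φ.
No, ∇×F = (2*cos(y), sin(z) - exp(-x), 2*sin(x) - 2*sin(y) - 5 + 4*exp(-x)) ≠ 0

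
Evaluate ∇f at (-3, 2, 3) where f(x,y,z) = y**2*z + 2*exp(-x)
(-2*exp(3), 12, 4)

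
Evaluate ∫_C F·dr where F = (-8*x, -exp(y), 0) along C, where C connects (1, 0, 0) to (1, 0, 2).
0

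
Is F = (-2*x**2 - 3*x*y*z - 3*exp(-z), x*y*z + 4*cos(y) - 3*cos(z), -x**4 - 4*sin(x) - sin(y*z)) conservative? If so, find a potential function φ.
No, ∇×F = (-x*y - z*cos(y*z) - 3*sin(z), 4*x**3 - 3*x*y + 4*cos(x) + 3*exp(-z), z*(3*x + y)) ≠ 0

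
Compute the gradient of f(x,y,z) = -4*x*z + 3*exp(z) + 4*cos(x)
(-4*z - 4*sin(x), 0, -4*x + 3*exp(z))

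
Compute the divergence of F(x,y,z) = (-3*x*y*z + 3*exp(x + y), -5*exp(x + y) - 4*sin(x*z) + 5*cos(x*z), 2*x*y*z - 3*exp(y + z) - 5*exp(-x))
2*x*y - 3*y*z - 2*exp(x + y) - 3*exp(y + z)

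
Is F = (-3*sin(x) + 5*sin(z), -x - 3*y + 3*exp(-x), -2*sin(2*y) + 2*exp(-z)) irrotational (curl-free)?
No, ∇×F = (-4*cos(2*y), 5*cos(z), -1 - 3*exp(-x))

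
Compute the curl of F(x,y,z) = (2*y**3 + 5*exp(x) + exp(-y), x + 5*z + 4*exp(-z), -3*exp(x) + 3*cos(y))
(-3*sin(y) - 5 + 4*exp(-z), 3*exp(x), -6*y**2 + 1 + exp(-y))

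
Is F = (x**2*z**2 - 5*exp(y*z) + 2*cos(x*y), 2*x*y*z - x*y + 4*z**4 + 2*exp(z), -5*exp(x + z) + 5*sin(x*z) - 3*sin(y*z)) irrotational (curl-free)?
No, ∇×F = (-2*x*y - 16*z**3 - 3*z*cos(y*z) - 2*exp(z), 2*x**2*z - 5*y*exp(y*z) - 5*z*cos(x*z) + 5*exp(x + z), 2*x*sin(x*y) + 2*y*z - y + 5*z*exp(y*z))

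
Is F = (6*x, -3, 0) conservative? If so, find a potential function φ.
Yes, F is conservative. φ = 3*x**2 - 3*y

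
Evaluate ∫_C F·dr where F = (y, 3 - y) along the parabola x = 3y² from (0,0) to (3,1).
9/2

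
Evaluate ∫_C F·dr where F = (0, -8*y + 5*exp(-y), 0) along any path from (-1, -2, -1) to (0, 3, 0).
-20 - 5*exp(-3) + 5*exp(2)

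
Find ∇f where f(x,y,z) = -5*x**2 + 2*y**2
(-10*x, 4*y, 0)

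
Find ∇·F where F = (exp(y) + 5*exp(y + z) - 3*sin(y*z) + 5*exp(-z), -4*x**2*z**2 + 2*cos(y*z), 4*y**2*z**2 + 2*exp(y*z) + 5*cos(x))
8*y**2*z + 2*y*exp(y*z) - 2*z*sin(y*z)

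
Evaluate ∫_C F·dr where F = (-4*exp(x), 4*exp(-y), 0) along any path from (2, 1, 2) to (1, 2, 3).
4*(-1 + E - (1 - E)*exp(3))*exp(-2)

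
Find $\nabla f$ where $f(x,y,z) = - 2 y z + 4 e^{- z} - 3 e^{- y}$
(0, -2*z + 3*exp(-y), -2*y - 4*exp(-z))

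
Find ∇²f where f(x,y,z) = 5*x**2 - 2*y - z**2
8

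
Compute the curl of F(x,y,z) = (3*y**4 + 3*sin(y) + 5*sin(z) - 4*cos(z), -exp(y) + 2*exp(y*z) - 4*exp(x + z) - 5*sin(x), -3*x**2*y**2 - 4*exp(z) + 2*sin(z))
(-6*x**2*y - 2*y*exp(y*z) + 4*exp(x + z), 6*x*y**2 + 4*sin(z) + 5*cos(z), -12*y**3 - 4*exp(x + z) - 5*cos(x) - 3*cos(y))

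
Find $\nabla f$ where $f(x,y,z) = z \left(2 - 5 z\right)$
(0, 0, 2 - 10*z)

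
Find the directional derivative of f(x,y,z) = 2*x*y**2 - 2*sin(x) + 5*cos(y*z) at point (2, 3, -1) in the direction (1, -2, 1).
sqrt(6)*(-30 - 2*cos(2) + 25*sin(3))/6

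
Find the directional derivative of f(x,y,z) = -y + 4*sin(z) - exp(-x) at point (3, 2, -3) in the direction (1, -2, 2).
8*cos(3)/3 + exp(-3)/3 + 2/3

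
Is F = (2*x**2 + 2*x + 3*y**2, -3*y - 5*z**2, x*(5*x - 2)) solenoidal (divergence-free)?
No, ∇·F = 4*x - 1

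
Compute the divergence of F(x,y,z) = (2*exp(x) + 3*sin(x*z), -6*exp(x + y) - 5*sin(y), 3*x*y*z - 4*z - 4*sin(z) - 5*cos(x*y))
3*x*y + 3*z*cos(x*z) + 2*exp(x) - 6*exp(x + y) - 5*cos(y) - 4*cos(z) - 4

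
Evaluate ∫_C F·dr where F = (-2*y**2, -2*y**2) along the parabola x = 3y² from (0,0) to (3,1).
-11/3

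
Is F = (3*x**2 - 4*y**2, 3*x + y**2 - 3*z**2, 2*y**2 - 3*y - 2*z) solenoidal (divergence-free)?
No, ∇·F = 6*x + 2*y - 2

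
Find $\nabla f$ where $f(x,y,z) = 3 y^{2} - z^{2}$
(0, 6*y, -2*z)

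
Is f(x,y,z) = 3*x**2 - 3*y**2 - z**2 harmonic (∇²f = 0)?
No, ∇²f = -2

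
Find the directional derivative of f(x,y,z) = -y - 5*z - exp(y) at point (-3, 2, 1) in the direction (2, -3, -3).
3*sqrt(22)*(6 + exp(2))/22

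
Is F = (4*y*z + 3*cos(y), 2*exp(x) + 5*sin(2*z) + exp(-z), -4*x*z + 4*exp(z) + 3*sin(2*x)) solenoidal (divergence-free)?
No, ∇·F = -4*x + 4*exp(z)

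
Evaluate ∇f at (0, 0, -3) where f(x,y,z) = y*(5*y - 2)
(0, -2, 0)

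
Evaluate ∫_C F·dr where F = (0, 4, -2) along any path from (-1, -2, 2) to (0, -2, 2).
0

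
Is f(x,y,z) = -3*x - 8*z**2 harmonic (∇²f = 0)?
No, ∇²f = -16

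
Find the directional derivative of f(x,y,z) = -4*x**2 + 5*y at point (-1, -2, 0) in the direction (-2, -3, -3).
-31*sqrt(22)/22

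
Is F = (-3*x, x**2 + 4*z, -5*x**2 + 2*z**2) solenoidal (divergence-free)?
No, ∇·F = 4*z - 3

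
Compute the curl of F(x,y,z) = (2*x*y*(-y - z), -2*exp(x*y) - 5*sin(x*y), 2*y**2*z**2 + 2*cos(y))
(4*y*z**2 - 2*sin(y), -2*x*y, 4*x*y + 2*x*z - 2*y*exp(x*y) - 5*y*cos(x*y))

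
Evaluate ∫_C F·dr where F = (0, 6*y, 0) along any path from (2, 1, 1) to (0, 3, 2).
24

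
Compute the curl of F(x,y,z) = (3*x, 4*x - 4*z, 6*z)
(4, 0, 4)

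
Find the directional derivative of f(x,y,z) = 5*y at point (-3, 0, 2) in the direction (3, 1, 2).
5*sqrt(14)/14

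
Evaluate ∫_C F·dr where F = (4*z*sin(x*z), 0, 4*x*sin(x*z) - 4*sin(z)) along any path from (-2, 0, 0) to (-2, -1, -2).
4*cos(2) - 4*cos(4)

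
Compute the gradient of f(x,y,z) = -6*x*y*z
(-6*y*z, -6*x*z, -6*x*y)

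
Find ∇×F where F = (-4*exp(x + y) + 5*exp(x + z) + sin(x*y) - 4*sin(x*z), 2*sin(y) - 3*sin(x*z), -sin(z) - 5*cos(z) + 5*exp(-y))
(3*x*cos(x*z) - 5*exp(-y), -4*x*cos(x*z) + 5*exp(x + z), -x*cos(x*y) - 3*z*cos(x*z) + 4*exp(x + y))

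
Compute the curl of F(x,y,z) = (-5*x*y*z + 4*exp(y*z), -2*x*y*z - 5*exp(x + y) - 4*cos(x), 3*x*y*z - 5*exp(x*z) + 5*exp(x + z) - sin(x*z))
(x*(2*y + 3*z), -5*x*y - 3*y*z + 4*y*exp(y*z) + 5*z*exp(x*z) + z*cos(x*z) - 5*exp(x + z), 5*x*z - 2*y*z - 4*z*exp(y*z) - 5*exp(x + y) + 4*sin(x))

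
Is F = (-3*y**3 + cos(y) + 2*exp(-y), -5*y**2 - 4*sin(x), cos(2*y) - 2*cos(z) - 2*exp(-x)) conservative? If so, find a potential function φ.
No, ∇×F = (-2*sin(2*y), -2*exp(-x), 9*y**2 + sin(y) - 4*cos(x) + 2*exp(-y)) ≠ 0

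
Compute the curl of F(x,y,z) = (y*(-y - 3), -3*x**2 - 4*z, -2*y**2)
(4 - 4*y, 0, -6*x + 2*y + 3)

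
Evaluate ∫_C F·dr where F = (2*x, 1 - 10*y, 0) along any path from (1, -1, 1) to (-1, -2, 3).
-16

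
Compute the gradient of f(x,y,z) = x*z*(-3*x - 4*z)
(2*z*(-3*x - 2*z), 0, x*(-3*x - 8*z))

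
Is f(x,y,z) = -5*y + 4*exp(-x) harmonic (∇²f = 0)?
No, ∇²f = 4*exp(-x)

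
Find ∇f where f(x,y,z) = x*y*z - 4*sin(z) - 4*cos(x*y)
(y*(z + 4*sin(x*y)), x*(z + 4*sin(x*y)), x*y - 4*cos(z))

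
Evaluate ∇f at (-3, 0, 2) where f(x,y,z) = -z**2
(0, 0, -4)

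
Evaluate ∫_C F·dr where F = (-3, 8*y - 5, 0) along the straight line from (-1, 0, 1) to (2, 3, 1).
12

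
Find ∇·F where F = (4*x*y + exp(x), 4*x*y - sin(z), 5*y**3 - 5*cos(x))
4*x + 4*y + exp(x)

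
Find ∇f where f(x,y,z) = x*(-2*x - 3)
(-4*x - 3, 0, 0)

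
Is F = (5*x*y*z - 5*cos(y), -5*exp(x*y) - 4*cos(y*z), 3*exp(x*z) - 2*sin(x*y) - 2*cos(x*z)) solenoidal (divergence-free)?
No, ∇·F = -5*x*exp(x*y) + 3*x*exp(x*z) + 2*x*sin(x*z) + 5*y*z + 4*z*sin(y*z)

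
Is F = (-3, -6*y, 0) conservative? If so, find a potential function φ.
Yes, F is conservative. φ = -3*x - 3*y**2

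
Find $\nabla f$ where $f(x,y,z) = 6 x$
(6, 0, 0)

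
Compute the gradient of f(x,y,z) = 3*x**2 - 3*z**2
(6*x, 0, -6*z)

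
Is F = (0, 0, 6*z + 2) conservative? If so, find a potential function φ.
Yes, F is conservative. φ = z*(3*z + 2)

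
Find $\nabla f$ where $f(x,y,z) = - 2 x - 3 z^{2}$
(-2, 0, -6*z)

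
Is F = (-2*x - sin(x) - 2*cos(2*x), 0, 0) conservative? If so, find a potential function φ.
Yes, F is conservative. φ = -x**2 - sin(2*x) + cos(x)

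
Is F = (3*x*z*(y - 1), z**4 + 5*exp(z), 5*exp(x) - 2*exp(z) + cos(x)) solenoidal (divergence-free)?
No, ∇·F = 3*z*(y - 1) - 2*exp(z)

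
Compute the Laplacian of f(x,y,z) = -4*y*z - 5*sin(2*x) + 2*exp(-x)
20*sin(2*x) + 2*exp(-x)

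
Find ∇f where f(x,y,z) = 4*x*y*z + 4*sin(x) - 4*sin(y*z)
(4*y*z + 4*cos(x), 4*z*(x - cos(y*z)), 4*y*(x - cos(y*z)))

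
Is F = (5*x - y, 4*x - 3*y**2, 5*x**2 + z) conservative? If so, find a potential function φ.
No, ∇×F = (0, -10*x, 5) ≠ 0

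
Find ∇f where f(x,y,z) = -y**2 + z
(0, -2*y, 1)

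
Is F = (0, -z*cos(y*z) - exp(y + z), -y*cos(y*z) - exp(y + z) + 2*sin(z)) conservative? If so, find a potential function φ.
Yes, F is conservative. φ = -exp(y + z) - sin(y*z) - 2*cos(z)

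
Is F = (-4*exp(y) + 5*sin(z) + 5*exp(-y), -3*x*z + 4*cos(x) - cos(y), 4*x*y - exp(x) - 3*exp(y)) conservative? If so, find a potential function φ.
No, ∇×F = (7*x - 3*exp(y), -4*y + exp(x) + 5*cos(z), -3*z + 4*exp(y) - 4*sin(x) + 5*exp(-y)) ≠ 0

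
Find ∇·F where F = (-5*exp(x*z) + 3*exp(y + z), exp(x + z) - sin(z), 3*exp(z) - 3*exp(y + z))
-5*z*exp(x*z) + 3*exp(z) - 3*exp(y + z)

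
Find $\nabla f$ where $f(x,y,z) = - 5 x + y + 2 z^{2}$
(-5, 1, 4*z)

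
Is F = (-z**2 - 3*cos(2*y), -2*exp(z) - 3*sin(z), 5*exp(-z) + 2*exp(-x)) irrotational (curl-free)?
No, ∇×F = (2*exp(z) + 3*cos(z), -2*z + 2*exp(-x), -6*sin(2*y))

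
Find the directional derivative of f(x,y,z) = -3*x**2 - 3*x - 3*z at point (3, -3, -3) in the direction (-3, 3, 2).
57*sqrt(22)/22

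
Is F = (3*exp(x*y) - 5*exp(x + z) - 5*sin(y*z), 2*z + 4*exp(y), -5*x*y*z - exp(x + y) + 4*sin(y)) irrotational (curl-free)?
No, ∇×F = (-5*x*z - exp(x + y) + 4*cos(y) - 2, 5*y*z - 5*y*cos(y*z) + exp(x + y) - 5*exp(x + z), -3*x*exp(x*y) + 5*z*cos(y*z))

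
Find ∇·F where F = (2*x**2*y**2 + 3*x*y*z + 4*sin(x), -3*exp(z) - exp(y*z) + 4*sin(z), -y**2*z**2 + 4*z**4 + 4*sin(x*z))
4*x*y**2 + 4*x*cos(x*z) - 2*y**2*z + 3*y*z + 16*z**3 - z*exp(y*z) + 4*cos(x)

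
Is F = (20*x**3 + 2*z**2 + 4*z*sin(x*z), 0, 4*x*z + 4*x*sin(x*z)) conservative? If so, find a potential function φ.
Yes, F is conservative. φ = 5*x**4 + 2*x*z**2 - 4*cos(x*z)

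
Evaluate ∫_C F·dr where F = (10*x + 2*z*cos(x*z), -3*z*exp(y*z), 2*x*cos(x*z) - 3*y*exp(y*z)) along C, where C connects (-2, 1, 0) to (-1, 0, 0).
-15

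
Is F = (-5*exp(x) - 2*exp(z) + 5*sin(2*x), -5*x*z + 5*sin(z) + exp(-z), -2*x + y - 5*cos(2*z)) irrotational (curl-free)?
No, ∇×F = (5*x - 5*cos(z) + 1 + exp(-z), 2 - 2*exp(z), -5*z)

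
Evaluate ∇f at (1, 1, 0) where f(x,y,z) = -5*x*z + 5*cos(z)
(0, 0, -5)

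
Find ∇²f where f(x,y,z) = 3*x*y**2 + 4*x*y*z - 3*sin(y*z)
6*x + 3*y**2*sin(y*z) + 3*z**2*sin(y*z)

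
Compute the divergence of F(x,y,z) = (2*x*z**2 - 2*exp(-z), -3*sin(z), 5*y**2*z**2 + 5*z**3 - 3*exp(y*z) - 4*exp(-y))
10*y**2*z - 3*y*exp(y*z) + 17*z**2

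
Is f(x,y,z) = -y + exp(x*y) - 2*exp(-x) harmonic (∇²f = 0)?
No, ∇²f = ((x**2 + y**2)*exp(x*y + x) - 2)*exp(-x)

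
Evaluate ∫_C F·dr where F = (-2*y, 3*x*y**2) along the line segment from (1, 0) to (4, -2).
-20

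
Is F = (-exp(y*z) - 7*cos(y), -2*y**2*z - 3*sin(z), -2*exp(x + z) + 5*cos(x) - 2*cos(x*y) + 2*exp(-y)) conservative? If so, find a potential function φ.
No, ∇×F = (2*x*sin(x*y) + 2*y**2 + 3*cos(z) - 2*exp(-y), -y*exp(y*z) - 2*y*sin(x*y) + 2*exp(x + z) + 5*sin(x), z*exp(y*z) - 7*sin(y)) ≠ 0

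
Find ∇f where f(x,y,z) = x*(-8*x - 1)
(-16*x - 1, 0, 0)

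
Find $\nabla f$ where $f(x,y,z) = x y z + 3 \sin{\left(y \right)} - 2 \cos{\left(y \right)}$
(y*z, x*z + 2*sin(y) + 3*cos(y), x*y)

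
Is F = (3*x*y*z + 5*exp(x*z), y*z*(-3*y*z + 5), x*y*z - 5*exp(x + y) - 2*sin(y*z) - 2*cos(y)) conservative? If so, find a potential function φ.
No, ∇×F = (x*z + 6*y**2*z - 5*y - 2*z*cos(y*z) - 5*exp(x + y) + 2*sin(y), 3*x*y + 5*x*exp(x*z) - y*z + 5*exp(x + y), -3*x*z) ≠ 0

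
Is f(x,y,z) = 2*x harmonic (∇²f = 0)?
Yes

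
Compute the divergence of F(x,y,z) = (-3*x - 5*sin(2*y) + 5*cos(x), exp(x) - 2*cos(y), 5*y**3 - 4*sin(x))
-5*sin(x) + 2*sin(y) - 3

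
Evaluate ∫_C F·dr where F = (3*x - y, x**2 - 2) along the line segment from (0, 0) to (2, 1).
13/3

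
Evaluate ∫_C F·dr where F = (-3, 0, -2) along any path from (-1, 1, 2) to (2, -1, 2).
-9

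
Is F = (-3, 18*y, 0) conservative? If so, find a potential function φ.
Yes, F is conservative. φ = -3*x + 9*y**2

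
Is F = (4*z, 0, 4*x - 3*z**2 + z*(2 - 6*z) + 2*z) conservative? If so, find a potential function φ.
Yes, F is conservative. φ = z*(4*x - 3*z**2 + 2*z)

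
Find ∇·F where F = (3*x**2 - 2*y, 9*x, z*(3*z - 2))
6*x + 6*z - 2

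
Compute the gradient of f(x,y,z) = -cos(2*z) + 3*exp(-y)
(0, -3*exp(-y), 2*sin(2*z))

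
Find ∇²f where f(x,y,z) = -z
0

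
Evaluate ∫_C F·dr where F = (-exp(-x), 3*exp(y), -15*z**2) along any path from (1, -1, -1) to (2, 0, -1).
-4*exp(-1) + exp(-2) + 3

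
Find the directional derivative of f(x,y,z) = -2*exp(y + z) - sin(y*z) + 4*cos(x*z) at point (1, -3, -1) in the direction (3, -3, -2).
sqrt(22)*(-20*exp(4)*sin(1) + 10 - 9*exp(4)*cos(3))*exp(-4)/22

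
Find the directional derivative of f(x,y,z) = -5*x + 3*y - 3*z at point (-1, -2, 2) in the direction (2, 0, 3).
-19*sqrt(13)/13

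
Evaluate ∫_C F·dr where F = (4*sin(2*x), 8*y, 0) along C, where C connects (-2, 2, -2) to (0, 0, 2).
-18 + 2*cos(4)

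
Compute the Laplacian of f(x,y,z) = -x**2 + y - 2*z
-2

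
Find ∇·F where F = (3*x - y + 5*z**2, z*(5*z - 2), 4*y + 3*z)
6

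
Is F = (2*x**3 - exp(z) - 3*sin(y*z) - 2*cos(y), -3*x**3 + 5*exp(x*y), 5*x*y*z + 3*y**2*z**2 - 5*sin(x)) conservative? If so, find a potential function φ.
No, ∇×F = (z*(5*x + 6*y*z), -5*y*z - 3*y*cos(y*z) - exp(z) + 5*cos(x), -9*x**2 + 5*y*exp(x*y) + 3*z*cos(y*z) - 2*sin(y)) ≠ 0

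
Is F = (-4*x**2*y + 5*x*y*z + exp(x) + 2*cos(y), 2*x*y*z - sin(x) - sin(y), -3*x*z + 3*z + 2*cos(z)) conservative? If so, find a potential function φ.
No, ∇×F = (-2*x*y, 5*x*y + 3*z, 4*x**2 - 5*x*z + 2*y*z + 2*sin(y) - cos(x)) ≠ 0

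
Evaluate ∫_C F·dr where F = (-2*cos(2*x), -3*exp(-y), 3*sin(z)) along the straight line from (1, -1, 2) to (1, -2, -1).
-3*E - 3*cos(1) + 3*cos(2) + 3*exp(2)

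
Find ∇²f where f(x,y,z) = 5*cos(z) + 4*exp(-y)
-5*cos(z) + 4*exp(-y)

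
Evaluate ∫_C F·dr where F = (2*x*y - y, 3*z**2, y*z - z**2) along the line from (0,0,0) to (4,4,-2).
176/3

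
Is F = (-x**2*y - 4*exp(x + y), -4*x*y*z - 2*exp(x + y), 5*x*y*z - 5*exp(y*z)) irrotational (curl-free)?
No, ∇×F = (4*x*y + 5*x*z - 5*z*exp(y*z), -5*y*z, x**2 - 4*y*z + 2*exp(x + y))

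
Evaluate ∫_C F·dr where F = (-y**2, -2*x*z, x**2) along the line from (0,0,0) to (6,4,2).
-40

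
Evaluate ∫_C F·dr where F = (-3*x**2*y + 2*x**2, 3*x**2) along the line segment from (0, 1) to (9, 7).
-6075/2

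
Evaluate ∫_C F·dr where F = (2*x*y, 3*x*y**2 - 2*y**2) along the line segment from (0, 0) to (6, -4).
-1024/3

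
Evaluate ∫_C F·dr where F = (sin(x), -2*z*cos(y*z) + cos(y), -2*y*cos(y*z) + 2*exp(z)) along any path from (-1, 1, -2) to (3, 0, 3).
-2*sin(2) + sqrt(2)*cos(pi/4 + 1) - 2*exp(-2) - cos(3) + 2*exp(3)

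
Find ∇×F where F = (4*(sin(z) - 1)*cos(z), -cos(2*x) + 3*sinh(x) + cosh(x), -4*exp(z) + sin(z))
(0, 4*sin(z) + 4*cos(2*z), 2*sin(2*x) + sinh(x) + 3*cosh(x))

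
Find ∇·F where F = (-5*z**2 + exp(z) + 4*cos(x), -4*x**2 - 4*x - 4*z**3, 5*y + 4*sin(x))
-4*sin(x)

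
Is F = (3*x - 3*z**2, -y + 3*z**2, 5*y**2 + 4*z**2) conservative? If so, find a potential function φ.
No, ∇×F = (10*y - 6*z, -6*z, 0) ≠ 0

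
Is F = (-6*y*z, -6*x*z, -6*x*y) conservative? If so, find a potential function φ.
Yes, F is conservative. φ = -6*x*y*z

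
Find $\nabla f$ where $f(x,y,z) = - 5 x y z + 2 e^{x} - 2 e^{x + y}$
(-5*y*z + 2*exp(x) - 2*exp(x + y), -5*x*z - 2*exp(x + y), -5*x*y)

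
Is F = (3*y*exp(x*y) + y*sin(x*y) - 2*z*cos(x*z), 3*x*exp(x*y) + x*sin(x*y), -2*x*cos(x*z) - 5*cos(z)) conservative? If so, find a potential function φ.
Yes, F is conservative. φ = 3*exp(x*y) - 5*sin(z) - 2*sin(x*z) - cos(x*y)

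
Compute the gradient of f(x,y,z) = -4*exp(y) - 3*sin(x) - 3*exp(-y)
(-3*cos(x), -4*exp(y) + 3*exp(-y), 0)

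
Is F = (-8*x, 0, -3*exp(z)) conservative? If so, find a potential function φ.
Yes, F is conservative. φ = -4*x**2 - 3*exp(z)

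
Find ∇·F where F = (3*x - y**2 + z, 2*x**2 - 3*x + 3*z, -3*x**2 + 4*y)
3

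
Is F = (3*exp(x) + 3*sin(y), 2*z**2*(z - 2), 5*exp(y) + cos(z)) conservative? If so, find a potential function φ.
No, ∇×F = (-6*z**2 + 8*z + 5*exp(y), 0, -3*cos(y)) ≠ 0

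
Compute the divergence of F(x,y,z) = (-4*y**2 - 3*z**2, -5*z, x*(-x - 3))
0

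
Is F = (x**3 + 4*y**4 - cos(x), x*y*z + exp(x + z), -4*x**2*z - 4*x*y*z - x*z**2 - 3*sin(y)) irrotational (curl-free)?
No, ∇×F = (-x*y - 4*x*z - exp(x + z) - 3*cos(y), z*(8*x + 4*y + z), -16*y**3 + y*z + exp(x + z))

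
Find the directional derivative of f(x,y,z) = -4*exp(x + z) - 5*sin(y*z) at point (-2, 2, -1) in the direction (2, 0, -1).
sqrt(5)*(2*exp(3)*cos(2) - 4/5)*exp(-3)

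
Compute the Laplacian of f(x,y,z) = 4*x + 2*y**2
4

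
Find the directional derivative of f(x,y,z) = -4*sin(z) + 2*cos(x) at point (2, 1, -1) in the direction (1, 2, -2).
-2*sin(2)/3 + 8*cos(1)/3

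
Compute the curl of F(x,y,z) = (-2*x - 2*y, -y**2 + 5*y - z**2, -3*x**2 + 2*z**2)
(2*z, 6*x, 2)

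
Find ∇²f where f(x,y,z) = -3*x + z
0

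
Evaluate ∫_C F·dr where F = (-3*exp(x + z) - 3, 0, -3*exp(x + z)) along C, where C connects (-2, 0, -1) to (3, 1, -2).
-15 - 3*E + 3*exp(-3)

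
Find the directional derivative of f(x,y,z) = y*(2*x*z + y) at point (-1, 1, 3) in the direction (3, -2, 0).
2*sqrt(13)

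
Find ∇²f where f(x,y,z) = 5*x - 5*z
0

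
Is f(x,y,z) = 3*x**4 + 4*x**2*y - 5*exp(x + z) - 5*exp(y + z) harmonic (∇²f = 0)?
No, ∇²f = 36*x**2 + 8*y - 10*exp(x + z) - 10*exp(y + z)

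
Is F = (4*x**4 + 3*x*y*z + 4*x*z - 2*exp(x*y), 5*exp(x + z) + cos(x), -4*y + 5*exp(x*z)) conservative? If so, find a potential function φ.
No, ∇×F = (-5*exp(x + z) - 4, 3*x*y + 4*x - 5*z*exp(x*z), -3*x*z + 2*x*exp(x*y) + 5*exp(x + z) - sin(x)) ≠ 0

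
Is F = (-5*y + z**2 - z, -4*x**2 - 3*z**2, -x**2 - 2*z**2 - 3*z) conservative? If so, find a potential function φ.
No, ∇×F = (6*z, 2*x + 2*z - 1, 5 - 8*x) ≠ 0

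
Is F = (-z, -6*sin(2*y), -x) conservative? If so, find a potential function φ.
Yes, F is conservative. φ = -x*z + 3*cos(2*y)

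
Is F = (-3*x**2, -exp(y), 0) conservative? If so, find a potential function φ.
Yes, F is conservative. φ = -x**3 - exp(y)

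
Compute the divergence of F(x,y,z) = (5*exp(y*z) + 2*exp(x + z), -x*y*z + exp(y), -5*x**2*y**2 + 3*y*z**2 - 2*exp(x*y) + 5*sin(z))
-x*z + 6*y*z + exp(y) + 2*exp(x + z) + 5*cos(z)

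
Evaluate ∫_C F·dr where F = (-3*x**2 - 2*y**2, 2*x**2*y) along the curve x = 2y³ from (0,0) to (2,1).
-47/5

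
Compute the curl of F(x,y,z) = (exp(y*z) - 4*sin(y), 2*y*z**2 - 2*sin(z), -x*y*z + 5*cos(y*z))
(-x*z - 4*y*z - 5*z*sin(y*z) + 2*cos(z), y*(z + exp(y*z)), -z*exp(y*z) + 4*cos(y))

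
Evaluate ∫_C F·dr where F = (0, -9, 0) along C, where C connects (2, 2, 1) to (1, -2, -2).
36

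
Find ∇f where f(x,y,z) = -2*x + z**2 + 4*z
(-2, 0, 2*z + 4)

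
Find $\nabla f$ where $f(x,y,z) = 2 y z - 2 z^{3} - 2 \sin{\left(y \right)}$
(0, 2*z - 2*cos(y), 2*y - 6*z**2)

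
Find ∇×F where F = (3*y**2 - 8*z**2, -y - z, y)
(2, -16*z, -6*y)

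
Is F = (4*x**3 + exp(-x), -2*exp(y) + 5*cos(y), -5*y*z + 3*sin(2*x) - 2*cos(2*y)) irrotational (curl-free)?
No, ∇×F = (-5*z + 4*sin(2*y), -6*cos(2*x), 0)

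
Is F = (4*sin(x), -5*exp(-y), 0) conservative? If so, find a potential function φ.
Yes, F is conservative. φ = -4*cos(x) + 5*exp(-y)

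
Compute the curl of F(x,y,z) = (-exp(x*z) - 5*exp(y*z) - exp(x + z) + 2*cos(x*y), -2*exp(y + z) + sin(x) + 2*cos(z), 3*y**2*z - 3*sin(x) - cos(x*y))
(x*sin(x*y) + 6*y*z + 2*exp(y + z) + 2*sin(z), -x*exp(x*z) - 5*y*exp(y*z) - y*sin(x*y) - exp(x + z) + 3*cos(x), 2*x*sin(x*y) + 5*z*exp(y*z) + cos(x))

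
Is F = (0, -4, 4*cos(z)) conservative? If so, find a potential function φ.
Yes, F is conservative. φ = -4*y + 4*sin(z)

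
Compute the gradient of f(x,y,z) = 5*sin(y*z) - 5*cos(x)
(5*sin(x), 5*z*cos(y*z), 5*y*cos(y*z))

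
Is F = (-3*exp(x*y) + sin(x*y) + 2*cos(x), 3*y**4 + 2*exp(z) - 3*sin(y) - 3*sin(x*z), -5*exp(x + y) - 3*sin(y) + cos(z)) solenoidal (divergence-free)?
No, ∇·F = 12*y**3 - 3*y*exp(x*y) + y*cos(x*y) - 2*sin(x) - sin(z) - 3*cos(y)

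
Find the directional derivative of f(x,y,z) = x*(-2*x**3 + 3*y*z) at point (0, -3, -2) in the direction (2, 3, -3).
18*sqrt(22)/11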